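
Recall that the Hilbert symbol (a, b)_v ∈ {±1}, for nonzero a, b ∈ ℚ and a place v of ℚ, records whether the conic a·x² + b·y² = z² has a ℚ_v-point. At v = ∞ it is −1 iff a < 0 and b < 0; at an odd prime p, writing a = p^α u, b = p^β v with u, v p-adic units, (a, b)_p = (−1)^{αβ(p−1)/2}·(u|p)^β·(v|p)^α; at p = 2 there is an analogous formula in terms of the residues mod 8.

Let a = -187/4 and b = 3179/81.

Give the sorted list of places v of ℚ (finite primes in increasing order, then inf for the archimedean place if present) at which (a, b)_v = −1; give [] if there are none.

[11, 17]

(a, b) ≡ (-187, 11) mod (ℚ^×)²; places V = {2, 3, 11, 17, ∞}.
(a,b)_17: α=1, u≡10; β=2, v≡10 (mod 17); (10|17)=-1, (10|17)=-1; sign (−1)^0·-1^2·-1^1 = -1.
(a,b)_∞: sgn(-187)=−, sgn(11)=+, so +1.
(a,b)_3: α=0, u≡2; β=-4, v≡2 (mod 3); (2|3)=-1, (2|3)=-1; sign (−1)^0·-1^-4·-1^0 = +1.
(a,b)_2: α=-2, β=0; u≡5, v≡3 (mod 8); ε(u)ε(v)=0·1, αω(v)=-2·1, βω(u)=0·1; sum ≡ 0  ⇒  +1.
(a,b)_11: α=1, u≡4; β=1, v≡9 (mod 11); (4|11)=+1, (9|11)=+1; sign (−1)^1·+1^1·+1^1 = -1.
|Ram(-187, 11)| = 2, even; anisotropic at {11, 17}.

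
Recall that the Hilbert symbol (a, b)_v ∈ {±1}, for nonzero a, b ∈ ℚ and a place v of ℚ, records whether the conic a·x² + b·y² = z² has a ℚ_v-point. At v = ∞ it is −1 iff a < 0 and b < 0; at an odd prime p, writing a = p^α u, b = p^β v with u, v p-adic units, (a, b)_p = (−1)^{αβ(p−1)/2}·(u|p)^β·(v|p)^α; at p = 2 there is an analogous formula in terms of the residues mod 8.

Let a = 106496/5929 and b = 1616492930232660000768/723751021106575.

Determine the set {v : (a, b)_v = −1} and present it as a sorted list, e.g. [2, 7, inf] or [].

[2, 7, 31, 41]

(a, b) ≡ (26, 17794) mod (ℚ^×)²; places V = {2, 3, 5, 7, 11, 13, 31, 41, ∞}.
(a,b)_∞: sgn(26)=+, sgn(17794)=+, so +1.
(a,b)_41: α=0, u≡27; β=1, v≡35 (mod 41); (27|41)=-1, (35|41)=-1; sign (−1)^0·-1^1·-1^0 = -1.
(a,b)_31: α=0, u≡13; β=1, v≡4 (mod 31); (13|31)=-1, (4|31)=+1; sign (−1)^0·-1^1·+1^0 = -1.
(a,b)_11: α=-2, u≡1; β=-4, v≡6 (mod 11); (1|11)=+1, (6|11)=-1; sign (−1)^0·+1^-4·-1^-2 = +1.
(a,b)_7: α=-2, u≡6; β=-11, v≡1 (mod 7); (6|7)=-1, (1|7)=+1; sign (−1)^0·-1^-11·+1^-2 = -1.
(a,b)_2: α=13, β=39; u≡5, v≡1 (mod 8); ε(u)ε(v)=0·0, αω(v)=13·0, βω(u)=39·1; sum ≡ 1  ⇒  -1.
(a,b)_5: α=0, u≡4; β=-2, v≡1 (mod 5); (4|5)=+1, (1|5)=+1; sign (−1)^0·+1^-2·+1^0 = +1.
(a,b)_3: α=0, u≡2; β=4, v≡1 (mod 3); (2|3)=-1, (1|3)=+1; sign (−1)^0·-1^4·+1^0 = +1.
(a,b)_13: α=1, u≡2; β=4, v≡12 (mod 13); (2|13)=-1, (12|13)=+1; sign (−1)^0·-1^4·+1^1 = +1.
(26, 17794 / ℚ) ramifies at {2, 7, 31, 41}: a division algebra.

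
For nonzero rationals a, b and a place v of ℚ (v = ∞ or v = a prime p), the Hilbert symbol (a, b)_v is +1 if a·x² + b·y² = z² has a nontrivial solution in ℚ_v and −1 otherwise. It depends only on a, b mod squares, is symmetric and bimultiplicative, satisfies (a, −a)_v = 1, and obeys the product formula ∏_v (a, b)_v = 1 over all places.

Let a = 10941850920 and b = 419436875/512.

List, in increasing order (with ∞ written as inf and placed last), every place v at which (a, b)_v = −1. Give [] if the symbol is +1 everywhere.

(a, b) ≡ (2730, 22) mod (ℚ^×)²; places V = {2, 3, 5, 7, 11, 13, 19, ∞}.
(a,b)_13: α=3, u≡8; β=2, v≡9 (mod 13); (8|13)=-1, (9|13)=+1; sign (−1)^0·-1^2·+1^3 = +1.
(a,b)_19: α=0, u≡10; β=2, v≡13 (mod 19); (10|19)=-1, (13|19)=-1; sign (−1)^0·-1^2·-1^0 = +1.
(a,b)_7: α=3, u≡5; β=0, v≡4 (mod 7); (5|7)=-1, (4|7)=+1; sign (−1)^0·-1^0·+1^3 = +1.
(a,b)_5: α=1, u≡4; β=4, v≡2 (mod 5); (4|5)=+1, (2|5)=-1; sign (−1)^0·+1^4·-1^1 = -1.
(a,b)_3: α=1, u≡1; β=0, v≡1 (mod 3); (1|3)=+1, (1|3)=+1; sign (−1)^0·+1^0·+1^1 = +1.
(a,b)_2: α=3, β=-9; u≡5, v≡3 (mod 8); ε(u)ε(v)=0·1, αω(v)=3·1, βω(u)=-9·1; sum ≡ 0  ⇒  +1.
(a,b)_11: α=2, u≡6; β=1, v≡10 (mod 11); (6|11)=-1, (10|11)=-1; sign (−1)^0·-1^1·-1^2 = -1.
(a,b)_∞: sgn(2730)=+, sgn(22)=+, so +1.
(2730, 22 / ℚ) ramifies at {5, 11}: a division algebra.

[5, 11]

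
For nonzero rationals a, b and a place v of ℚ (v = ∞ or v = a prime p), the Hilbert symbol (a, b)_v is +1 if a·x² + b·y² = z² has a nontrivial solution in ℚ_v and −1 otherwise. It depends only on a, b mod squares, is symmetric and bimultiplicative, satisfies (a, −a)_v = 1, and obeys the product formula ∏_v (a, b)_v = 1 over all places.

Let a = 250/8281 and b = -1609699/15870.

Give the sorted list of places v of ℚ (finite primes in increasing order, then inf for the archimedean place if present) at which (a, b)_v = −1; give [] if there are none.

(a, b) ≡ (10, -2730) mod (ℚ^×)²; places V = {2, 3, 5, 7, 13, 19, 23, ∞}.
(a,b)_5: α=3, u≡2; β=-1, v≡4 (mod 5); (2|5)=-1, (4|5)=+1; sign (−1)^0·-1^-1·+1^3 = -1.
(a,b)_7: α=-2, u≡5; β=3, v≡4 (mod 7); (5|7)=-1, (4|7)=+1; sign (−1)^0·-1^3·+1^-2 = -1.
(a,b)_19: α=0, u≡18; β=2, v≡5 (mod 19); (18|19)=-1, (5|19)=+1; sign (−1)^0·-1^2·+1^0 = +1.
(a,b)_∞: sgn(10)=+, sgn(-2730)=−, so +1.
(a,b)_3: α=0, u≡1; β=-1, v≡2 (mod 3); (1|3)=+1, (2|3)=-1; sign (−1)^0·+1^-1·-1^0 = +1.
(a,b)_2: α=1, β=-1; u≡5, v≡3 (mod 8); ε(u)ε(v)=0·1, αω(v)=1·1, βω(u)=-1·1; sum ≡ 0  ⇒  +1.
(a,b)_23: α=0, u≡20; β=-2, v≡20 (mod 23); (20|23)=-1, (20|23)=-1; sign (−1)^0·-1^-2·-1^0 = +1.
(a,b)_13: α=-2, u≡12; β=1, v≡8 (mod 13); (12|13)=+1, (8|13)=-1; sign (−1)^0·+1^1·-1^-2 = +1.
Ram(10, -2730) = {5, 7}; no ℚ_5-point on the conic.

[5, 7]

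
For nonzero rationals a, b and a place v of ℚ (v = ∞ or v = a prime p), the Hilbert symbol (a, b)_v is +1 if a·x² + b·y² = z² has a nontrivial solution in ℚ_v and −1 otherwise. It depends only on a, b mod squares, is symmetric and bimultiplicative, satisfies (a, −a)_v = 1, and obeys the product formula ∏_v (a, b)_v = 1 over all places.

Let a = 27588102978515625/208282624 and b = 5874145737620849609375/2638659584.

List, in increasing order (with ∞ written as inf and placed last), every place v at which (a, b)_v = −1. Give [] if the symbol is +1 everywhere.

Mod squares: a ≡ 105, b ≡ 5005. Check v ∈ {∞, 2, 3, 5, 7, 11, 13, 19, 41}.
v=13: a=13^2·(≡9), b=13^3·(≡7) mod 13; (9|13)=+1, (7|13)=-1; (−1)^{2·3·6}·(+1)^3·(-1)^2 = +1.
v=3: a=3^3·(≡2), b=3^0·(≡1) mod 3; (2|3)=-1, (1|3)=+1; (−1)^{3·0·1}·(-1)^0·(+1)^3 = +1.
v=7: a=7^3·(≡4), b=7^5·(≡4) mod 7; (4|7)=+1, (4|7)=+1; (−1)^{3·5·3}·(+1)^5·(+1)^3 = -1.
v=11: a=11^-2·(≡2), b=11^-5·(≡3) mod 11; (2|11)=-1, (3|11)=+1; (−1)^{-2·-5·5}·(-1)^-5·(+1)^-2 = -1.
v=19: a=19^2·(≡8), b=19^4·(≡10) mod 19; (8|19)=-1, (10|19)=-1; (−1)^{2·4·9}·(-1)^4·(-1)^2 = +1.
v=2: v_2(a)=-10, v_2(b)=-14; units ≡ 1, 5 (mod 8); ε·ε+αω+βω = 0·0+-10·1+-14·0 ≡ 0  ⇒  (a,b)_2 = +1.
v=∞: 105 > 0 and 5005 > 0  ⇒  (a,b)_∞ = +1.
v=41: a=41^-2·(≡33), b=41^0·(≡13) mod 41; (33|41)=+1, (13|41)=-1; (−1)^{-2·0·20}·(+1)^0·(-1)^-2 = +1.
v=5: a=5^11·(≡1), b=5^13·(≡1) mod 5; (1|5)=+1, (1|5)=+1; (−1)^{11·13·2}·(+1)^13·(+1)^11 = +1.
|Ram(105, 5005)| = 2, even; anisotropic at {7, 11}.

[7, 11]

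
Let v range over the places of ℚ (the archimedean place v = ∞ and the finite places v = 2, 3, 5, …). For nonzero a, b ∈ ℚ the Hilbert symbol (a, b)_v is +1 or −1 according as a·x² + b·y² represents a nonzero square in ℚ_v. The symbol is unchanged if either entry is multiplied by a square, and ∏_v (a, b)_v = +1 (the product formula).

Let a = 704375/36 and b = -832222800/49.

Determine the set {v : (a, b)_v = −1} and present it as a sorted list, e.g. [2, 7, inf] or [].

(a, b) ≡ (23, -437) mod (ℚ^×)²; places V = {2, 3, 5, 7, 19, 23, ∞}.
(a,b)_23: α=1, u≡8; β=3, v≡16 (mod 23); (8|23)=+1, (16|23)=+1; sign (−1)^1·+1^3·+1^1 = -1.
(a,b)_3: α=-2, u≡2; β=2, v≡1 (mod 3); (2|3)=-1, (1|3)=+1; sign (−1)^0·-1^2·+1^-2 = +1.
(a,b)_7: α=2, u≡4; β=-2, v≡4 (mod 7); (4|7)=+1, (4|7)=+1; sign (−1)^0·+1^-2·+1^2 = +1.
(a,b)_19: α=0, u≡6; β=1, v≡15 (mod 19); (6|19)=+1, (15|19)=-1; sign (−1)^0·+1^1·-1^0 = +1.
(a,b)_2: α=-2, β=4; u≡7, v≡3 (mod 8); ε(u)ε(v)=1·1, αω(v)=-2·1, βω(u)=4·0; sum ≡ 1  ⇒  -1.
(a,b)_∞: sgn(23)=+, sgn(-437)=−, so +1.
(a,b)_5: α=4, u≡2; β=2, v≡2 (mod 5); (2|5)=-1, (2|5)=-1; sign (−1)^0·-1^2·-1^4 = +1.
|Ram(23, -437)| = 2, even; anisotropic at {2, 23}.

[2, 23]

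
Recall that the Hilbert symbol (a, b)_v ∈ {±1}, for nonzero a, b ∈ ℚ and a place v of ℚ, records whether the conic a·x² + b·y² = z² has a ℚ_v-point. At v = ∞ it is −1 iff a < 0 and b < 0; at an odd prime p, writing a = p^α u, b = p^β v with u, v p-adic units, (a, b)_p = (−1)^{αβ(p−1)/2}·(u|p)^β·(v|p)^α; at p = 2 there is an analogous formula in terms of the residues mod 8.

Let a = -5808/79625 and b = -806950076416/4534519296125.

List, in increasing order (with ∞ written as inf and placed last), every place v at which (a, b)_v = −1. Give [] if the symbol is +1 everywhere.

Mod squares: a ≡ -195, b ≡ -5. Check v ∈ {∞, 2, 3, 5, 7, 11, 13, 23, 29}.
v=∞: -195 < 0 and -5 < 0  ⇒  (a,b)_∞ = -1.
v=3: a=3^1·(≡1), b=3^0·(≡1) mod 3; (1|3)=+1, (1|3)=+1; (−1)^{1·0·1}·(+1)^0·(+1)^1 = +1.
v=11: a=11^2·(≡1), b=11^4·(≡2) mod 11; (1|11)=+1, (2|11)=-1; (−1)^{2·4·5}·(+1)^4·(-1)^2 = +1.
v=5: a=5^-3·(≡1), b=5^-3·(≡1) mod 5; (1|5)=+1, (1|5)=+1; (−1)^{-3·-3·2}·(+1)^-3·(+1)^-3 = +1.
v=7: a=7^-2·(≡2), b=7^-4·(≡2) mod 7; (2|7)=+1, (2|7)=+1; (−1)^{-2·-4·3}·(+1)^-4·(+1)^-2 = +1.
v=29: a=29^0·(≡17), b=29^2·(≡25) mod 29; (17|29)=-1, (25|29)=+1; (−1)^{0·2·14}·(-1)^2·(+1)^0 = +1.
v=23: a=23^0·(≡12), b=23^-2·(≡2) mod 23; (12|23)=+1, (2|23)=+1; (−1)^{0·-2·11}·(+1)^-2·(+1)^0 = +1.
v=13: a=13^-1·(≡8), b=13^-4·(≡8) mod 13; (8|13)=-1, (8|13)=-1; (−1)^{-1·-4·6}·(-1)^-4·(-1)^-1 = -1.
v=2: v_2(a)=4, v_2(b)=16; units ≡ 5, 3 (mod 8); ε·ε+αω+βω = 0·1+4·1+16·1 ≡ 0  ⇒  (a,b)_2 = +1.
(-195, -5 / ℚ) ramifies at {13, ∞}: a division algebra.

[13, inf]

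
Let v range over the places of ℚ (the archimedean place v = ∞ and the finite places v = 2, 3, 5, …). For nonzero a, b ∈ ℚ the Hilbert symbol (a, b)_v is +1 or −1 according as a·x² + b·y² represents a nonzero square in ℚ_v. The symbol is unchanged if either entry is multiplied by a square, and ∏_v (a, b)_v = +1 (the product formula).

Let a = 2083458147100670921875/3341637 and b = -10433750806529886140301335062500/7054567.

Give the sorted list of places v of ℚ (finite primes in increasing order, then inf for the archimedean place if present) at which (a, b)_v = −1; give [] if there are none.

(a, b) ≡ (247, -210327663) mod (ℚ^×)²; places V = {2, 3, 5, 7, 13, 19, 23, 29, 37, 41, 43, ∞}.
(a,b)_37: α=2, u≡7; β=0, v≡16 (mod 37); (7|37)=+1, (16|37)=+1; sign (−1)^0·+1^0·+1^2 = +1.
(a,b)_29: α=0, u≡2; β=2, v≡16 (mod 29); (2|29)=-1, (16|29)=+1; sign (−1)^0·-1^2·+1^0 = +1.
(a,b)_43: α=0, u≡32; β=3, v≡9 (mod 43); (32|43)=-1, (9|43)=+1; sign (−1)^0·-1^3·+1^0 = -1.
(a,b)_5: α=6, u≡2; β=6, v≡3 (mod 5); (2|5)=-1, (3|5)=-1; sign (−1)^0·-1^6·-1^6 = +1.
(a,b)_41: α=2, u≡25; β=3, v≡1 (mod 41); (25|41)=+1, (1|41)=+1; sign (−1)^0·+1^3·+1^2 = +1.
(a,b)_23: α=2, u≡20; β=3, v≡16 (mod 23); (20|23)=-1, (16|23)=+1; sign (−1)^0·-1^3·+1^2 = -1.
(a,b)_13: α=-5, u≡11; β=-5, v≡7 (mod 13); (11|13)=-1, (7|13)=-1; sign (−1)^0·-1^-5·-1^-5 = +1.
(a,b)_∞: sgn(247)=+, sgn(-210327663)=−, so +1.
(a,b)_3: α=-2, u≡1; β=11, v≡2 (mod 3); (1|3)=+1, (2|3)=-1; sign (−1)^0·+1^11·-1^-2 = +1.
(a,b)_19: α=1, u≡12; β=-1, v≡16 (mod 19); (12|19)=-1, (16|19)=+1; sign (−1)^1·-1^-1·+1^1 = +1.
(a,b)_2: α=0, β=2; u≡7, v≡1 (mod 8); ε(u)ε(v)=1·0, αω(v)=0·0, βω(u)=2·0; sum ≡ 0  ⇒  +1.
(a,b)_7: α=8, u≡2; β=5, v≡3 (mod 7); (2|7)=+1, (3|7)=-1; sign (−1)^0·+1^5·-1^8 = +1.
|Ram(247, -210327663)| = 2, even; anisotropic at {23, 43}.

[23, 43]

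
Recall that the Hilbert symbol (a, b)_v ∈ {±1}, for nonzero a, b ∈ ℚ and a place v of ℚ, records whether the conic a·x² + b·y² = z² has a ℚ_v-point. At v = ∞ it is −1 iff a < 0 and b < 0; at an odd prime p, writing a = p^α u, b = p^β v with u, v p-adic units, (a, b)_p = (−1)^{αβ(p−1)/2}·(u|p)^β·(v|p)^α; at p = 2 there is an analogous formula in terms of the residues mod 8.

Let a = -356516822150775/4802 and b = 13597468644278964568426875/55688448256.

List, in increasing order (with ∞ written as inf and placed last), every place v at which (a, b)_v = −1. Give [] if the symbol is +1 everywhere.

Mod squares: a ≡ -62, b ≡ 187. Check v ∈ {∞, 2, 3, 5, 7, 11, 13, 17, 19, 31, 43}.
v=19: a=19^0·(≡13), b=19^2·(≡4) mod 19; (13|19)=-1, (4|19)=+1; (−1)^{0·2·9}·(-1)^2·(+1)^0 = +1.
v=5: a=5^2·(≡2), b=5^4·(≡3) mod 5; (2|5)=-1, (3|5)=-1; (−1)^{2·4·2}·(-1)^4·(-1)^2 = +1.
v=2: v_2(a)=-1, v_2(b)=-8; units ≡ 1, 3 (mod 8); ε·ε+αω+βω = 0·1+-1·1+-8·0 ≡ 1  ⇒  (a,b)_2 = -1.
v=13: a=13^2·(≡3), b=13^2·(≡7) mod 13; (3|13)=+1, (7|13)=-1; (−1)^{2·2·6}·(+1)^2·(-1)^2 = +1.
v=3: a=3^4·(≡1), b=3^10·(≡1) mod 3; (1|3)=+1, (1|3)=+1; (−1)^{4·10·1}·(+1)^10·(+1)^4 = +1.
v=∞: -62 < 0 and 187 > 0  ⇒  (a,b)_∞ = +1.
v=43: a=43^0·(≡1), b=43^-2·(≡1) mod 43; (1|43)=+1, (1|43)=+1; (−1)^{0·-2·21}·(+1)^-2·(+1)^0 = +1.
v=17: a=17^2·(≡12), b=17^3·(≡5) mod 17; (12|17)=-1, (5|17)=-1; (−1)^{2·3·8}·(-1)^3·(-1)^2 = -1.
v=7: a=7^-4·(≡4), b=7^-6·(≡3) mod 7; (4|7)=+1, (3|7)=-1; (−1)^{-4·-6·3}·(+1)^-6·(-1)^-4 = +1.
v=11: a=11^2·(≡5), b=11^3·(≡10) mod 11; (5|11)=+1, (10|11)=-1; (−1)^{2·3·5}·(+1)^3·(-1)^2 = +1.
v=31: a=31^3·(≡26), b=31^4·(≡14) mod 31; (26|31)=-1, (14|31)=+1; (−1)^{3·4·15}·(-1)^4·(+1)^3 = +1.
Ram(-62, 187) = {2, 17}; no ℚ_2-point on the conic.

[2, 17]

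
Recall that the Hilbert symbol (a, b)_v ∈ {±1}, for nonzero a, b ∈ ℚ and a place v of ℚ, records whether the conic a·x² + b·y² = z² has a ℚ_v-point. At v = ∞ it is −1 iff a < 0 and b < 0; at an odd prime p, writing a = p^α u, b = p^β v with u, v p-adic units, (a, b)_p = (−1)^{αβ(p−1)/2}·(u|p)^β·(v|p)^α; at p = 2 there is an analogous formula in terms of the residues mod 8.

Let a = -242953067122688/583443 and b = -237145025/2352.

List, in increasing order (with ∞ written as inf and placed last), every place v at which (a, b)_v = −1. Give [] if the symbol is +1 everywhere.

(a, b) ≡ (-4551, -123) mod (ℚ^×)²; places V = {2, 3, 5, 7, 13, 37, 41, ∞}.
(a,b)_∞: sgn(-4551)=−, sgn(-123)=−, so -1.
(a,b)_3: α=-5, u≡1; β=-1, v≡1 (mod 3); (1|3)=+1, (1|3)=+1; sign (−1)^1·+1^-1·+1^-5 = -1.
(a,b)_41: α=1, u≡6; β=1, v≡17 (mod 41); (6|41)=-1, (17|41)=-1; sign (−1)^0·-1^1·-1^1 = +1.
(a,b)_5: α=0, u≡4; β=2, v≡2 (mod 5); (4|5)=+1, (2|5)=-1; sign (−1)^0·+1^2·-1^0 = +1.
(a,b)_7: α=-4, u≡3; β=-2, v≡5 (mod 7); (3|7)=-1, (5|7)=-1; sign (−1)^0·-1^-2·-1^-4 = +1.
(a,b)_2: α=12, β=-4; u≡1, v≡5 (mod 8); ε(u)ε(v)=0·0, αω(v)=12·1, βω(u)=-4·0; sum ≡ 0  ⇒  +1.
(a,b)_13: α=4, u≡1; β=2, v≡5 (mod 13); (1|13)=+1, (5|13)=-1; sign (−1)^0·+1^2·-1^4 = +1.
(a,b)_37: α=3, u≡28; β=2, v≡11 (mod 37); (28|37)=+1, (11|37)=+1; sign (−1)^0·+1^2·+1^3 = +1.
Ram(-4551, -123) = {3, ∞}; no ℚ_3-point on the conic.

[3, inf]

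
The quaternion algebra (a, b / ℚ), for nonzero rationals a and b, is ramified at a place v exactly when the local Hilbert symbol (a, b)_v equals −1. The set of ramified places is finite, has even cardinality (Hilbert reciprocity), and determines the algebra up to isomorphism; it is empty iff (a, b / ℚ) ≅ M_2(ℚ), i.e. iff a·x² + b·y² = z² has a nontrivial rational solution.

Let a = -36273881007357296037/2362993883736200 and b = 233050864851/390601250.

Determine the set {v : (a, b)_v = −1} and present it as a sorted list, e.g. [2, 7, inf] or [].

[2, 17]

Mod squares: a ≡ -714, b ≡ 102. Check v ∈ {∞, 2, 3, 5, 7, 11, 13, 17, 29, 31, 37, 43}.
v=5: a=5^-2·(≡1), b=5^-4·(≡3) mod 5; (1|5)=+1, (3|5)=-1; (−1)^{-2·-4·2}·(+1)^-4·(-1)^-2 = +1.
v=31: a=31^2·(≡23), b=31^0·(≡9) mod 31; (23|31)=-1, (9|31)=+1; (−1)^{2·0·15}·(-1)^0·(+1)^2 = +1.
v=∞: -714 < 0 and 102 > 0  ⇒  (a,b)_∞ = +1.
v=3: a=3^1·(≡2), b=3^5·(≡1) mod 3; (2|3)=-1, (1|3)=+1; (−1)^{1·5·1}·(-1)^5·(+1)^1 = +1.
v=43: a=43^-4·(≡17), b=43^-2·(≡35) mod 43; (17|43)=+1, (35|43)=+1; (−1)^{-4·-2·21}·(+1)^-2·(+1)^-4 = +1.
v=29: a=29^2·(≡27), b=29^2·(≡19) mod 29; (27|29)=-1, (19|29)=-1; (−1)^{2·2·14}·(-1)^2·(-1)^2 = +1.
v=2: v_2(a)=-3, v_2(b)=-1; units ≡ 3, 3 (mod 8); ε·ε+αω+βω = 1·1+-3·1+-1·1 ≡ 1  ⇒  (a,b)_2 = -1.
v=17: a=17^1·(≡9), b=17^1·(≡14) mod 17; (9|17)=+1, (14|17)=-1; (−1)^{1·1·8}·(+1)^1·(-1)^1 = -1.
v=37: a=37^6·(≡36), b=37^2·(≡4) mod 37; (36|37)=+1, (4|37)=+1; (−1)^{6·2·18}·(+1)^2·(+1)^6 = +1.
v=13: a=13^-4·(≡10), b=13^-2·(≡2) mod 13; (10|13)=+1, (2|13)=-1; (−1)^{-4·-2·6}·(+1)^-2·(-1)^-4 = +1.
v=11: a=11^-2·(≡9), b=11^0·(≡4) mod 11; (9|11)=+1, (4|11)=+1; (−1)^{-2·0·5}·(+1)^0·(+1)^-2 = +1.
v=7: a=7^3·(≡3), b=7^2·(≡1) mod 7; (3|7)=-1, (1|7)=+1; (−1)^{3·2·3}·(-1)^2·(+1)^3 = +1.
(-714, 102 / ℚ) ramifies at {2, 17}: a division algebra.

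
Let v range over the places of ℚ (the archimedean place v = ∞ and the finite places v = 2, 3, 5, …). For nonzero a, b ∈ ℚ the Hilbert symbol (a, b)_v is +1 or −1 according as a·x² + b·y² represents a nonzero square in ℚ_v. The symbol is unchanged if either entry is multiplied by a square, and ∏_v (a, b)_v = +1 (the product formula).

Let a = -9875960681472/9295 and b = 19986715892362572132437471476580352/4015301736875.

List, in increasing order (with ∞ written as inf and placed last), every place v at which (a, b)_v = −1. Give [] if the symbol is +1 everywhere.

[2, 3, 5, 19]

Mod squares: a ≡ -80848515, b ≡ 17138. Check v ∈ {∞, 2, 3, 5, 11, 13, 17, 19, 37, 41}.
v=41: a=41^1·(≡36), b=41^3·(≡8) mod 41; (36|41)=+1, (8|41)=+1; (−1)^{1·3·20}·(+1)^3·(+1)^1 = +1.
v=13: a=13^-2·(≡8), b=13^-6·(≡9) mod 13; (8|13)=-1, (9|13)=+1; (−1)^{-2·-6·6}·(-1)^-6·(+1)^-2 = +1.
v=5: a=5^-1·(≡2), b=5^-4·(≡3) mod 5; (2|5)=-1, (3|5)=-1; (−1)^{-1·-4·2}·(-1)^-4·(-1)^-1 = -1.
v=37: a=37^1·(≡23), b=37^2·(≡9) mod 37; (23|37)=-1, (9|37)=+1; (−1)^{1·2·18}·(-1)^2·(+1)^1 = +1.
v=2: v_2(a)=10, v_2(b)=33; units ≡ 5, 1 (mod 8); ε·ε+αω+βω = 0·0+10·0+33·1 ≡ 1  ⇒  (a,b)_2 = -1.
v=∞: -80848515 < 0 and 17138 > 0  ⇒  (a,b)_∞ = +1.
v=11: a=11^-1·(≡3), b=11^-3·(≡7) mod 11; (3|11)=+1, (7|11)=-1; (−1)^{-1·-3·5}·(+1)^-3·(-1)^-1 = +1.
v=19: a=19^1·(≡16), b=19^3·(≡17) mod 19; (16|19)=+1, (17|19)=+1; (−1)^{1·3·9}·(+1)^3·(+1)^1 = -1.
v=3: a=3^9·(≡2), b=3^16·(≡2) mod 3; (2|3)=-1, (2|3)=-1; (−1)^{9·16·1}·(-1)^16·(-1)^9 = -1.
v=17: a=17^1·(≡10), b=17^4·(≡8) mod 17; (10|17)=-1, (8|17)=+1; (−1)^{1·4·8}·(-1)^4·(+1)^1 = +1.
|Ram(-80848515, 17138)| = 4, even; anisotropic at {2, 3, 5, 19}.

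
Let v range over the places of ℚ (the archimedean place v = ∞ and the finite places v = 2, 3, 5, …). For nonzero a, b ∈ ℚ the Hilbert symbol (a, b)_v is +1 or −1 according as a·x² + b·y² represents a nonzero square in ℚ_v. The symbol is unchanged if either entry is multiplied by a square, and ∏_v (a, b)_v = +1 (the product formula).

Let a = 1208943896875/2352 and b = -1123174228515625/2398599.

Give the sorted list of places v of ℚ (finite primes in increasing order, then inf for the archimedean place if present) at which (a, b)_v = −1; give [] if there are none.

[11, 37]

(a, b) ≡ (165945, -365079) mod (ℚ^×)²; places V = {2, 3, 5, 7, 11, 13, 17, 23, 37, ∞}.
(a,b)_3: α=-1, u≡1; β=-3, v≡2 (mod 3); (1|3)=+1, (2|3)=-1; sign (−1)^1·+1^-3·-1^-1 = +1.
(a,b)_37: α=1, u≡15; β=-1, v≡12 (mod 37); (15|37)=-1, (12|37)=+1; sign (−1)^0·-1^-1·+1^1 = -1.
(a,b)_11: α=2, u≡10; β=3, v≡1 (mod 11); (10|11)=-1, (1|11)=+1; sign (−1)^0·-1^3·+1^2 = -1.
(a,b)_∞: sgn(165945)=+, sgn(-365079)=−, so +1.
(a,b)_13: α=1, u≡4; β=1, v≡9 (mod 13); (4|13)=+1, (9|13)=+1; sign (−1)^0·+1^1·+1^1 = +1.
(a,b)_23: α=1, u≡9; β=1, v≡7 (mod 23); (9|23)=+1, (7|23)=-1; sign (−1)^1·+1^1·-1^1 = +1.
(a,b)_17: α=2, u≡4; β=2, v≡9 (mod 17); (4|17)=+1, (9|17)=+1; sign (−1)^0·+1^2·+1^2 = +1.
(a,b)_5: α=5, u≡1; β=10, v≡1 (mod 5); (1|5)=+1, (1|5)=+1; sign (−1)^0·+1^10·+1^5 = +1.
(a,b)_2: α=-4, β=0; u≡1, v≡1 (mod 8); ε(u)ε(v)=0·0, αω(v)=-4·0, βω(u)=0·0; sum ≡ 0  ⇒  +1.
(a,b)_7: α=-2, u≡6; β=-4, v≡3 (mod 7); (6|7)=-1, (3|7)=-1; sign (−1)^0·-1^-4·-1^-2 = +1.
Ram(165945, -365079) = {11, 37}; no ℚ_11-point on the conic.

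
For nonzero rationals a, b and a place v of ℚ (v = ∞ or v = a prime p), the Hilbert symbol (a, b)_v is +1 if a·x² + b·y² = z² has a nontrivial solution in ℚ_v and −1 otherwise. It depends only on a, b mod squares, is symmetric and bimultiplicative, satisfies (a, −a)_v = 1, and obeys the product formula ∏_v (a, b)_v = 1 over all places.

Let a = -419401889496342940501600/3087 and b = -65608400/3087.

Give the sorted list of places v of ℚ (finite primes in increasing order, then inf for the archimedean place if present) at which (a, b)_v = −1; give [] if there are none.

Mod squares: a ≡ -1179178, b ≡ -1148147. Check v ∈ {∞, 2, 3, 5, 7, 11, 13, 19, 31, 37}.
v=∞: -1179178 < 0 and -1148147 < 0  ⇒  (a,b)_∞ = -1.
v=11: a=11^3·(≡10), b=11^1·(≡6) mod 11; (10|11)=-1, (6|11)=-1; (−1)^{3·1·5}·(-1)^1·(-1)^3 = -1.
v=31: a=31^3·(≡22), b=31^1·(≡19) mod 31; (22|31)=-1, (19|31)=+1; (−1)^{3·1·15}·(-1)^1·(+1)^3 = +1.
v=3: a=3^-2·(≡2), b=3^-2·(≡1) mod 3; (2|3)=-1, (1|3)=+1; (−1)^{-2·-2·1}·(-1)^-2·(+1)^-2 = +1.
v=37: a=37^4·(≡33), b=37^1·(≡27) mod 37; (33|37)=+1, (27|37)=+1; (−1)^{4·1·18}·(+1)^1·(+1)^4 = +1.
v=19: a=19^1·(≡1), b=19^0·(≡7) mod 19; (1|19)=+1, (7|19)=+1; (−1)^{1·0·9}·(+1)^0·(+1)^1 = +1.
v=2: v_2(a)=5, v_2(b)=4; units ≡ 3, 5 (mod 8); ε·ε+αω+βω = 1·0+5·1+4·1 ≡ 1  ⇒  (a,b)_2 = -1.
v=5: a=5^2·(≡3), b=5^2·(≡2) mod 5; (3|5)=-1, (2|5)=-1; (−1)^{2·2·2}·(-1)^2·(-1)^2 = +1.
v=7: a=7^-3·(≡4), b=7^-3·(≡5) mod 7; (4|7)=+1, (5|7)=-1; (−1)^{-3·-3·3}·(+1)^-3·(-1)^-3 = +1.
v=13: a=13^5·(≡5), b=13^1·(≡10) mod 13; (5|13)=-1, (10|13)=+1; (−1)^{5·1·6}·(-1)^1·(+1)^5 = -1.
(-1179178, -1148147 / ℚ) ramifies at {2, 11, 13, ∞}: a division algebra.

[2, 11, 13, inf]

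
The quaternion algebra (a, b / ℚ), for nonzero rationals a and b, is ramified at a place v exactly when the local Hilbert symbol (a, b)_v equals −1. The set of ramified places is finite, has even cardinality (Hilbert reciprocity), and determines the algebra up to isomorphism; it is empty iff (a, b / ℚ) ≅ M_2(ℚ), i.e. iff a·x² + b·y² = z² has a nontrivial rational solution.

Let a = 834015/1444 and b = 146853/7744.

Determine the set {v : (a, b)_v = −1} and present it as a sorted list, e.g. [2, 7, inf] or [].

[5, 37]

(a, b) ≡ (4935, 37) mod (ℚ^×)²; places V = {2, 3, 5, 7, 11, 13, 19, 37, 47, ∞}.
(a,b)_2: α=-2, β=-6; u≡7, v≡5 (mod 8); ε(u)ε(v)=1·0, αω(v)=-2·1, βω(u)=-6·0; sum ≡ 0  ⇒  +1.
(a,b)_37: α=0, u≡35; β=1, v≡11 (mod 37); (35|37)=-1, (11|37)=+1; sign (−1)^0·-1^1·+1^0 = -1.
(a,b)_13: α=2, u≡8; β=0, v≡2 (mod 13); (8|13)=-1, (2|13)=-1; sign (−1)^0·-1^0·-1^2 = +1.
(a,b)_∞: sgn(4935)=+, sgn(37)=+, so +1.
(a,b)_47: α=1, u≡45; β=0, v≡2 (mod 47); (45|47)=-1, (2|47)=+1; sign (−1)^0·-1^0·+1^1 = +1.
(a,b)_5: α=1, u≡2; β=0, v≡2 (mod 5); (2|5)=-1, (2|5)=-1; sign (−1)^0·-1^0·-1^1 = -1.
(a,b)_7: α=1, u≡6; β=2, v≡4 (mod 7); (6|7)=-1, (4|7)=+1; sign (−1)^0·-1^2·+1^1 = +1.
(a,b)_19: α=-2, u≡12; β=0, v≡14 (mod 19); (12|19)=-1, (14|19)=-1; sign (−1)^0·-1^0·-1^-2 = +1.
(a,b)_11: α=0, u≡2; β=-2, v≡4 (mod 11); (2|11)=-1, (4|11)=+1; sign (−1)^0·-1^-2·+1^0 = +1.
(a,b)_3: α=1, u≡1; β=4, v≡1 (mod 3); (1|3)=+1, (1|3)=+1; sign (−1)^0·+1^4·+1^1 = +1.
|Ram(4935, 37)| = 2, even; anisotropic at {5, 37}.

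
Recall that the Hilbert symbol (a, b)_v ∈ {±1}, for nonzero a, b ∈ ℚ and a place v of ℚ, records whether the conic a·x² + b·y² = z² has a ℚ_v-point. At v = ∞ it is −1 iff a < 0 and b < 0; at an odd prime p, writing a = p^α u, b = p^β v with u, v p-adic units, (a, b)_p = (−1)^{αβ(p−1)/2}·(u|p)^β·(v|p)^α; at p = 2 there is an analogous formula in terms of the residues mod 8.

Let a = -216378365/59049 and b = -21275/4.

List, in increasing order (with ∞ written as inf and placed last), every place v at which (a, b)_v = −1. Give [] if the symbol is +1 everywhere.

[23, inf]

(a, b) ≡ (-4415885, -851) mod (ℚ^×)²; places V = {2, 3, 5, 7, 19, 23, 37, 43, 47, ∞}.
(a,b)_∞: sgn(-4415885)=−, sgn(-851)=−, so -1.
(a,b)_19: α=1, u≡13; β=0, v≡6 (mod 19); (13|19)=-1, (6|19)=+1; sign (−1)^0·-1^0·+1^1 = +1.
(a,b)_3: α=-10, u≡1; β=0, v≡1 (mod 3); (1|3)=+1, (1|3)=+1; sign (−1)^0·+1^0·+1^-10 = +1.
(a,b)_7: α=2, u≡4; β=0, v≡3 (mod 7); (4|7)=+1, (3|7)=-1; sign (−1)^0·+1^0·-1^2 = +1.
(a,b)_47: α=1, u≡44; β=0, v≡4 (mod 47); (44|47)=-1, (4|47)=+1; sign (−1)^0·-1^0·+1^1 = +1.
(a,b)_37: α=0, u≡36; β=1, v≡32 (mod 37); (36|37)=+1, (32|37)=-1; sign (−1)^0·+1^1·-1^0 = +1.
(a,b)_5: α=1, u≡3; β=2, v≡1 (mod 5); (3|5)=-1, (1|5)=+1; sign (−1)^0·-1^2·+1^1 = +1.
(a,b)_23: α=1, u≡12; β=1, v≡16 (mod 23); (12|23)=+1, (16|23)=+1; sign (−1)^1·+1^1·+1^1 = -1.
(a,b)_2: α=0, β=-2; u≡3, v≡5 (mod 8); ε(u)ε(v)=1·0, αω(v)=0·1, βω(u)=-2·1; sum ≡ 0  ⇒  +1.
(a,b)_43: α=1, u≡2; β=0, v≡24 (mod 43); (2|43)=-1, (24|43)=+1; sign (−1)^0·-1^0·+1^1 = +1.
Ram(-4415885, -851) = {23, ∞}; no ℚ_23-point on the conic.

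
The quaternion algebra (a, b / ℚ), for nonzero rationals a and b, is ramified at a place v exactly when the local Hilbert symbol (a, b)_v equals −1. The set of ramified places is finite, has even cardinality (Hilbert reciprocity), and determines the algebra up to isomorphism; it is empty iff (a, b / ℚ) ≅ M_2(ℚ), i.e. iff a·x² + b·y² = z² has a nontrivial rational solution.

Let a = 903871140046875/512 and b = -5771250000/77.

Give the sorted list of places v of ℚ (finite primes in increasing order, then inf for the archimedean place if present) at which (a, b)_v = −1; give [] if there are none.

(a, b) ≡ (6006, -21945) mod (ℚ^×)²; places V = {2, 3, 5, 7, 11, 13, 19, ∞}.
(a,b)_∞: sgn(6006)=+, sgn(-21945)=−, so +1.
(a,b)_19: α=2, u≡13; β=1, v≡17 (mod 19); (13|19)=-1, (17|19)=+1; sign (−1)^0·-1^1·+1^2 = -1.
(a,b)_7: α=3, u≡4; β=-1, v≡4 (mod 7); (4|7)=+1, (4|7)=+1; sign (−1)^1·+1^-1·+1^3 = -1.
(a,b)_3: α=3, u≡1; β=5, v≡2 (mod 3); (1|3)=+1, (2|3)=-1; sign (−1)^1·+1^5·-1^3 = +1.
(a,b)_13: α=1, u≡2; β=0, v≡9 (mod 13); (2|13)=-1, (9|13)=+1; sign (−1)^0·-1^0·+1^1 = +1.
(a,b)_11: α=3, u≡7; β=-1, v≡8 (mod 11); (7|11)=-1, (8|11)=-1; sign (−1)^1·-1^-1·-1^3 = -1.
(a,b)_2: α=-9, β=4; u≡3, v≡7 (mod 8); ε(u)ε(v)=1·1, αω(v)=-9·0, βω(u)=4·1; sum ≡ 1  ⇒  -1.
(a,b)_5: α=6, u≡4; β=7, v≡4 (mod 5); (4|5)=+1, (4|5)=+1; sign (−1)^0·+1^7·+1^6 = +1.
|Ram(6006, -21945)| = 4, even; anisotropic at {2, 7, 11, 19}.

[2, 7, 11, 19]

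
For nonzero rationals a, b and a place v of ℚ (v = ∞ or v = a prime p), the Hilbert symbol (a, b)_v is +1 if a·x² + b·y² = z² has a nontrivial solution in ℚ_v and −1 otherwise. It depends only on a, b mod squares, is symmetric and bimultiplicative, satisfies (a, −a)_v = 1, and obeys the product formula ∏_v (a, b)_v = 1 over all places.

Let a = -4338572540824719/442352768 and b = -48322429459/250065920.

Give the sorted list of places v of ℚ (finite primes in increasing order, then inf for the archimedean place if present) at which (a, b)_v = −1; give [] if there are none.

[5, 19, 43, inf]

(a, b) ≡ (-3182, -95) mod (ℚ^×)²; places V = {2, 3, 5, 11, 13, 17, 19, 29, 37, 43, 47, ∞}.
(a,b)_17: α=0, u≡7; β=-2, v≡3 (mod 17); (7|17)=-1, (3|17)=-1; sign (−1)^0·-1^-2·-1^0 = +1.
(a,b)_43: α=1, u≡27; β=0, v≡19 (mod 43); (27|43)=-1, (19|43)=-1; sign (−1)^0·-1^0·-1^1 = -1.
(a,b)_37: α=3, u≡4; β=2, v≡4 (mod 37); (4|37)=+1, (4|37)=+1; sign (−1)^0·+1^2·+1^3 = +1.
(a,b)_13: α=-4, u≡10; β=-2, v≡3 (mod 13); (10|13)=+1, (3|13)=+1; sign (−1)^0·+1^-2·+1^-4 = +1.
(a,b)_19: α=2, u≡3; β=1, v≡8 (mod 19); (3|19)=-1, (8|19)=-1; sign (−1)^0·-1^1·-1^2 = -1.
(a,b)_5: α=0, u≡2; β=-1, v≡4 (mod 5); (2|5)=-1, (4|5)=+1; sign (−1)^0·-1^-1·+1^0 = -1.
(a,b)_11: α=-2, u≡6; β=0, v≡3 (mod 11); (6|11)=-1, (3|11)=+1; sign (−1)^0·-1^0·+1^-2 = +1.
(a,b)_2: α=-7, β=-10; u≡1, v≡1 (mod 8); ε(u)ε(v)=0·0, αω(v)=-7·0, βω(u)=-10·0; sum ≡ 0  ⇒  +1.
(a,b)_∞: sgn(-3182)=−, sgn(-95)=−, so -1.
(a,b)_47: α=0, u≡28; β=2, v≡35 (mod 47); (28|47)=+1, (35|47)=-1; sign (−1)^0·+1^2·-1^0 = +1.
(a,b)_3: α=8, u≡1; β=0, v≡1 (mod 3); (1|3)=+1, (1|3)=+1; sign (−1)^0·+1^0·+1^8 = +1.
(a,b)_29: α=2, u≡17; β=2, v≡11 (mod 29); (17|29)=-1, (11|29)=-1; sign (−1)^0·-1^2·-1^2 = +1.
|Ram(-3182, -95)| = 4, even; anisotropic at {5, 19, 43, ∞}.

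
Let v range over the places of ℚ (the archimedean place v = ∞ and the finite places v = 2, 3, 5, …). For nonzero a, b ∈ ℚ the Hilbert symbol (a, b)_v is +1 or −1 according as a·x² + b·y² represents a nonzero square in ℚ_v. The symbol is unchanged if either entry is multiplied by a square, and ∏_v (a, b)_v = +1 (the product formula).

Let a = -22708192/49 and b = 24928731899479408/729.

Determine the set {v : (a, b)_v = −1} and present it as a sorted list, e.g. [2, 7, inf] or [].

[13, 17]

(a, b) ≡ (-8398, 7) mod (ℚ^×)²; places V = {2, 3, 7, 11, 13, 17, 19, ∞}.
(a,b)_7: α=-2, u≡4; β=1, v≡4 (mod 7); (4|7)=+1, (4|7)=+1; sign (−1)^0·+1^1·+1^-2 = +1.
(a,b)_2: α=5, β=4; u≡1, v≡7 (mod 8); ε(u)ε(v)=0·1, αω(v)=5·0, βω(u)=4·0; sum ≡ 0  ⇒  +1.
(a,b)_13: α=3, u≡9; β=2, v≡5 (mod 13); (9|13)=+1, (5|13)=-1; sign (−1)^0·+1^2·-1^3 = -1.
(a,b)_3: α=0, u≡2; β=-6, v≡1 (mod 3); (2|3)=-1, (1|3)=+1; sign (−1)^0·-1^-6·+1^0 = +1.
(a,b)_19: α=1, u≡18; β=4, v≡7 (mod 19); (18|19)=-1, (7|19)=+1; sign (−1)^0·-1^4·+1^1 = +1.
(a,b)_17: α=1, u≡9; β=4, v≡7 (mod 17); (9|17)=+1, (7|17)=-1; sign (−1)^0·+1^4·-1^1 = -1.
(a,b)_∞: sgn(-8398)=−, sgn(7)=+, so +1.
(a,b)_11: α=0, u≡2; β=2, v≡8 (mod 11); (2|11)=-1, (8|11)=-1; sign (−1)^0·-1^2·-1^0 = +1.
(-8398, 7 / ℚ) ramifies at {13, 17}: a division algebra.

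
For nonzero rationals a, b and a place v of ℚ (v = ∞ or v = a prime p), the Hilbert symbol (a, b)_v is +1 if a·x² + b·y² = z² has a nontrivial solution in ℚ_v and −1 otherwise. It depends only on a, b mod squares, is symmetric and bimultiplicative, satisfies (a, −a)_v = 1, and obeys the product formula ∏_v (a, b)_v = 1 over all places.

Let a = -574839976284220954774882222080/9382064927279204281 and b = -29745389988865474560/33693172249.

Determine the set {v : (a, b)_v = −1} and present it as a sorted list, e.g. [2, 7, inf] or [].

[2, 5, 13, inf]

(a, b) ≡ (-15470, -1190) mod (ℚ^×)²; places V = {2, 3, 5, 7, 11, 13, 17, 23, 37, 41, ∞}.
(a,b)_5: α=1, u≡4; β=1, v≡2 (mod 5); (4|5)=+1, (2|5)=-1; sign (−1)^0·+1^1·-1^1 = -1.
(a,b)_17: α=5, u≡8; β=3, v≡15 (mod 17); (8|17)=+1, (15|17)=+1; sign (−1)^0·+1^3·+1^5 = +1.
(a,b)_23: α=2, u≡1; β=2, v≡13 (mod 23); (1|23)=+1, (13|23)=+1; sign (−1)^0·+1^2·+1^2 = +1.
(a,b)_2: α=19, β=15; u≡1, v≡5 (mod 8); ε(u)ε(v)=0·0, αω(v)=19·1, βω(u)=15·0; sum ≡ 1  ⇒  -1.
(a,b)_∞: sgn(-15470)=−, sgn(-1190)=−, so -1.
(a,b)_41: α=-4, u≡12; β=-2, v≡33 (mod 41); (12|41)=-1, (33|41)=+1; sign (−1)^0·-1^-2·+1^-4 = +1.
(a,b)_13: α=3, u≡7; β=2, v≡8 (mod 13); (7|13)=-1, (8|13)=-1; sign (−1)^0·-1^2·-1^3 = -1.
(a,b)_3: α=18, u≡1; β=10, v≡1 (mod 3); (1|3)=+1, (1|3)=+1; sign (−1)^0·+1^10·+1^18 = +1.
(a,b)_37: α=-4, u≡11; β=-2, v≡31 (mod 37); (11|37)=+1, (31|37)=-1; sign (−1)^0·+1^-2·-1^-4 = +1.
(a,b)_7: α=3, u≡2; β=1, v≡5 (mod 7); (2|7)=+1, (5|7)=-1; sign (−1)^1·+1^1·-1^3 = +1.
(a,b)_11: α=-6, u≡2; β=-4, v≡1 (mod 11); (2|11)=-1, (1|11)=+1; sign (−1)^0·-1^-4·+1^-6 = +1.
(-15470, -1190 / ℚ) ramifies at {2, 5, 13, ∞}: a division algebra.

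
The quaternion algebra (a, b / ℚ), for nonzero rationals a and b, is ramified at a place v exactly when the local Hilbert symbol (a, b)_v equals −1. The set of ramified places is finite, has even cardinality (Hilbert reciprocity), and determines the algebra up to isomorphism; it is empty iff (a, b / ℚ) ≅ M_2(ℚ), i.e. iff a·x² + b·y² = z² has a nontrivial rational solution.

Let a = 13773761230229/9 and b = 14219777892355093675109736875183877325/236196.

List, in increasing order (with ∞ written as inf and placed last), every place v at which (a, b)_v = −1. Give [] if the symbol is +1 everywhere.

[11, 13]

(a, b) ≡ (975821, 1621477) mod (ℚ^×)²; places V = {2, 3, 5, 7, 11, 13, 17, 19, 23, 29, 43, ∞}.
(a,b)_43: α=0, u≡19; β=2, v≡26 (mod 43); (19|43)=-1, (26|43)=-1; sign (−1)^0·-1^2·-1^0 = +1.
(a,b)_23: α=1, u≡7; β=3, v≡12 (mod 23); (7|23)=-1, (12|23)=+1; sign (−1)^1·-1^3·+1^1 = +1.
(a,b)_17: α=4, u≡9; β=9, v≡11 (mod 17); (9|17)=+1, (11|17)=-1; sign (−1)^0·+1^9·-1^4 = +1.
(a,b)_29: α=1, u≡24; β=3, v≡22 (mod 29); (24|29)=+1, (22|29)=+1; sign (−1)^0·+1^3·+1^1 = +1.
(a,b)_19: α=1, u≡14; β=2, v≡9 (mod 19); (14|19)=-1, (9|19)=+1; sign (−1)^0·-1^2·+1^1 = +1.
(a,b)_5: α=0, u≡1; β=2, v≡3 (mod 5); (1|5)=+1, (3|5)=-1; sign (−1)^0·+1^2·-1^0 = +1.
(a,b)_3: α=-2, u≡2; β=-10, v≡1 (mod 3); (2|3)=-1, (1|3)=+1; sign (−1)^0·-1^-10·+1^-2 = +1.
(a,b)_∞: sgn(975821)=+, sgn(1621477)=+, so +1.
(a,b)_11: α=1, u≡6; β=3, v≡8 (mod 11); (6|11)=-1, (8|11)=-1; sign (−1)^1·-1^3·-1^1 = -1.
(a,b)_2: α=0, β=-2; u≡5, v≡5 (mod 8); ε(u)ε(v)=0·0, αω(v)=0·1, βω(u)=-2·1; sum ≡ 0  ⇒  +1.
(a,b)_13: α=2, u≡2; β=5, v≡5 (mod 13); (2|13)=-1, (5|13)=-1; sign (−1)^0·-1^5·-1^2 = -1.
(a,b)_7: α=1, u≡3; β=2, v≡1 (mod 7); (3|7)=-1, (1|7)=+1; sign (−1)^0·-1^2·+1^1 = +1.
|Ram(975821, 1621477)| = 2, even; anisotropic at {11, 13}.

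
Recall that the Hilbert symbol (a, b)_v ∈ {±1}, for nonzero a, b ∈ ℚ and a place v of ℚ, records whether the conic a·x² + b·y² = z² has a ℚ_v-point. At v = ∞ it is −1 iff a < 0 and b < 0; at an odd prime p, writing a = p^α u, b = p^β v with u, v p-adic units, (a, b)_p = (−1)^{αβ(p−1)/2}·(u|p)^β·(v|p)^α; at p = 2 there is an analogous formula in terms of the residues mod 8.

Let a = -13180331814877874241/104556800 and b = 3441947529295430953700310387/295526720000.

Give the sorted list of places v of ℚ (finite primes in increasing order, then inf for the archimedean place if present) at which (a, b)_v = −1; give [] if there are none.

Mod squares: a ≡ -17, b ≡ 29526. Check v ∈ {∞, 2, 3, 5, 7, 17, 19, 31, 37, 43}.
v=∞: -17 < 0 and 29526 > 0  ⇒  (a,b)_∞ = +1.
v=3: a=3^2·(≡1), b=3^3·(≡2) mod 3; (1|3)=+1, (2|3)=-1; (−1)^{2·3·1}·(+1)^3·(-1)^2 = +1.
v=7: a=7^4·(≡1), b=7^7·(≡2) mod 7; (1|7)=+1, (2|7)=+1; (−1)^{4·7·3}·(+1)^7·(+1)^4 = +1.
v=43: a=43^4·(≡37), b=43^4·(≡37) mod 43; (37|43)=-1, (37|43)=-1; (−1)^{4·4·21}·(-1)^4·(-1)^4 = +1.
v=37: a=37^2·(≡17), b=37^3·(≡30) mod 37; (17|37)=-1, (30|37)=+1; (−1)^{2·3·18}·(-1)^3·(+1)^2 = -1.
v=19: a=19^4·(≡14), b=19^7·(≡8) mod 19; (14|19)=-1, (8|19)=-1; (−1)^{4·7·9}·(-1)^7·(-1)^4 = -1.
v=2: v_2(a)=-8, v_2(b)=-9; units ≡ 7, 3 (mod 8); ε·ε+αω+βω = 1·1+-8·1+-9·0 ≡ 1  ⇒  (a,b)_2 = -1.
v=31: a=31^-2·(≡9), b=31^-4·(≡14) mod 31; (9|31)=+1, (14|31)=+1; (−1)^{-2·-4·15}·(+1)^-4·(+1)^-2 = +1.
v=17: a=17^-1·(≡4), b=17^0·(≡11) mod 17; (4|17)=+1, (11|17)=-1; (−1)^{-1·0·8}·(+1)^0·(-1)^-1 = -1.
v=5: a=5^-2·(≡2), b=5^-4·(≡1) mod 5; (2|5)=-1, (1|5)=+1; (−1)^{-2·-4·2}·(-1)^-4·(+1)^-2 = +1.
(-17, 29526 / ℚ) ramifies at {2, 17, 19, 37}: a division algebra.

[2, 17, 19, 37]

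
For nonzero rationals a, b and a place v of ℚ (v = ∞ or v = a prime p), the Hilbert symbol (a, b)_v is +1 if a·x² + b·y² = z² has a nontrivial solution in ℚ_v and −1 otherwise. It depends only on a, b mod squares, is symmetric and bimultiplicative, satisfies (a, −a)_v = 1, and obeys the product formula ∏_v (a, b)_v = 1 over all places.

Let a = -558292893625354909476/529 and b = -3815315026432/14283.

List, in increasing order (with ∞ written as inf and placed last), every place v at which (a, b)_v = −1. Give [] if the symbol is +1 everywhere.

Mod squares: a ≡ -3441, b ≡ -949494. Check v ∈ {∞, 2, 3, 7, 13, 23, 31, 37, 47}.
v=2: v_2(a)=2, v_2(b)=9; units ≡ 7, 5 (mod 8); ε·ε+αω+βω = 1·0+2·1+9·0 ≡ 0  ⇒  (a,b)_2 = +1.
v=∞: -3441 < 0 and -949494 < 0  ⇒  (a,b)_∞ = -1.
v=47: a=47^2·(≡2), b=47^1·(≡9) mod 47; (2|47)=+1, (9|47)=+1; (−1)^{2·1·23}·(+1)^1·(+1)^2 = +1.
v=31: a=31^5·(≡23), b=31^2·(≡1) mod 31; (23|31)=-1, (1|31)=+1; (−1)^{5·2·15}·(-1)^2·(+1)^5 = +1.
v=23: a=23^-2·(≡4), b=23^-2·(≡7) mod 23; (4|23)=+1, (7|23)=-1; (−1)^{-2·-2·11}·(+1)^-2·(-1)^-2 = +1.
v=3: a=3^1·(≡2), b=3^-3·(≡2) mod 3; (2|3)=-1, (2|3)=-1; (−1)^{1·-3·1}·(-1)^-3·(-1)^1 = -1.
v=7: a=7^6·(≡6), b=7^3·(≡2) mod 7; (6|7)=-1, (2|7)=+1; (−1)^{6·3·3}·(-1)^3·(+1)^6 = -1.
v=13: a=13^2·(≡9), b=13^1·(≡9) mod 13; (9|13)=+1, (9|13)=+1; (−1)^{2·1·6}·(+1)^1·(+1)^2 = +1.
v=37: a=37^1·(≡19), b=37^1·(≡7) mod 37; (19|37)=-1, (7|37)=+1; (−1)^{1·1·18}·(-1)^1·(+1)^1 = -1.
Ram(-3441, -949494) = {3, 7, 37, ∞}; no ℚ_3-point on the conic.

[3, 7, 37, inf]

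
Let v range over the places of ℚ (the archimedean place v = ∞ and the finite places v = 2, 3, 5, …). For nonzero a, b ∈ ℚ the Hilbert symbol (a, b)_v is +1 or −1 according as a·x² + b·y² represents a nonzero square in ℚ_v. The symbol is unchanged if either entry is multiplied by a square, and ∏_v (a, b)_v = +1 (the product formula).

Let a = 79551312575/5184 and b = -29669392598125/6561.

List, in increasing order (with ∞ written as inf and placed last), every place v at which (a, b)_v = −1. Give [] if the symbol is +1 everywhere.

[2, 17]

(a, b) ≡ (27047, -37) mod (ℚ^×)²; places V = {2, 3, 5, 7, 17, 37, 43, ∞}.
(a,b)_2: α=-6, β=0; u≡7, v≡3 (mod 8); ε(u)ε(v)=1·1, αω(v)=-6·1, βω(u)=0·0; sum ≡ 1  ⇒  -1.
(a,b)_7: α=6, u≡6; β=4, v≡3 (mod 7); (6|7)=-1, (3|7)=-1; sign (−1)^0·-1^4·-1^6 = +1.
(a,b)_37: α=1, u≡36; β=1, v≡3 (mod 37); (36|37)=+1, (3|37)=+1; sign (−1)^0·+1^1·+1^1 = +1.
(a,b)_∞: sgn(27047)=+, sgn(-37)=−, so +1.
(a,b)_43: α=1, u≡12; β=2, v≡1 (mod 43); (12|43)=-1, (1|43)=+1; sign (−1)^0·-1^2·+1^1 = +1.
(a,b)_5: α=2, u≡2; β=4, v≡3 (mod 5); (2|5)=-1, (3|5)=-1; sign (−1)^0·-1^4·-1^2 = +1.
(a,b)_3: α=-4, u≡2; β=-8, v≡2 (mod 3); (2|3)=-1, (2|3)=-1; sign (−1)^0·-1^-8·-1^-4 = +1.
(a,b)_17: α=1, u≡11; β=2, v≡5 (mod 17); (11|17)=-1, (5|17)=-1; sign (−1)^0·-1^2·-1^1 = -1.
(27047, -37 / ℚ) ramifies at {2, 17}: a division algebra.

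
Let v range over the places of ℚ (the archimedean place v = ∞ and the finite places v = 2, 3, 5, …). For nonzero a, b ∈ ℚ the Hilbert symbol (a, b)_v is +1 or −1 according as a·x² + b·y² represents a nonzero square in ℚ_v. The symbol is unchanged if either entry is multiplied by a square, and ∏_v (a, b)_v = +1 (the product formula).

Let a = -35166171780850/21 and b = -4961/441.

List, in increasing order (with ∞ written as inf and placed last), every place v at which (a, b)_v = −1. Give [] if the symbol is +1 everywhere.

(a, b) ≡ (-714, -41) mod (ℚ^×)²; places V = {2, 3, 5, 7, 11, 17, 41, ∞}.
(a,b)_11: α=4, u≡1; β=2, v≡3 (mod 11); (1|11)=+1, (3|11)=+1; sign (−1)^0·+1^2·+1^4 = +1.
(a,b)_5: α=2, u≡1; β=0, v≡4 (mod 5); (1|5)=+1, (4|5)=+1; sign (−1)^0·+1^0·+1^2 = +1.
(a,b)_∞: sgn(-714)=−, sgn(-41)=−, so -1.
(a,b)_3: α=-1, u≡2; β=-2, v≡1 (mod 3); (2|3)=-1, (1|3)=+1; sign (−1)^0·-1^-2·+1^-1 = +1.
(a,b)_41: α=4, u≡6; β=1, v≡8 (mod 41); (6|41)=-1, (8|41)=+1; sign (−1)^0·-1^1·+1^4 = -1.
(a,b)_17: α=1, u≡4; β=0, v≡14 (mod 17); (4|17)=+1, (14|17)=-1; sign (−1)^0·+1^0·-1^1 = -1.
(a,b)_7: α=-1, u≡3; β=-2, v≡1 (mod 7); (3|7)=-1, (1|7)=+1; sign (−1)^0·-1^-2·+1^-1 = +1.
(a,b)_2: α=1, β=0; u≡3, v≡7 (mod 8); ε(u)ε(v)=1·1, αω(v)=1·0, βω(u)=0·1; sum ≡ 1  ⇒  -1.
|Ram(-714, -41)| = 4, even; anisotropic at {2, 17, 41, ∞}.

[2, 17, 41, inf]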